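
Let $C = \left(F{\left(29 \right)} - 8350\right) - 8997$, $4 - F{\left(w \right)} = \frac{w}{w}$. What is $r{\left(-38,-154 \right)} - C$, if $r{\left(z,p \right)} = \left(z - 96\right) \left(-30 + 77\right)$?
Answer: $11046$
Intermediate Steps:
$F{\left(w \right)} = 3$ ($F{\left(w \right)} = 4 - \frac{w}{w} = 4 - 1 = 3$)
$r{\left(z,p \right)} = -4512 + 47 z$ ($r{\left(z,p \right)} = \left(-96 + z\right) 47 = -4512 + 47 z$)
$C = -17344$ ($C = \left(3 - 8350\right) - 8997 = -8347 - 8997 = -17344$)
$r{\left(-38,-154 \right)} - C = \left(-4512 + 47 \left(-38\right)\right) - -17344 = \left(-4512 - 1786\right) + 17344 = -6298 + 17344 = 11046$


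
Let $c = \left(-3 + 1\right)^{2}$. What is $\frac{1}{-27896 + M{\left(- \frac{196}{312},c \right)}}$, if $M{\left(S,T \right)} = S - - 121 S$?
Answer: $- \frac{39}{1090933} \approx -3.5749 \cdot 10^{-5}$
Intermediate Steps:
$c = 4$ ($c = \left(-2\right)^{2} = 4$)
$M{\left(S,T \right)} = 122 S$ ($M{\left(S,T \right)} = S + 121 S = 122 S$)
$\frac{1}{-27896 + M{\left(- \frac{196}{312},c \right)}} = \frac{1}{-27896 + 122 \left(- \frac{196}{312}\right)} = \frac{1}{-27896 + 122 \left(\left(-196\right) \frac{1}{312}\right)} = \frac{1}{-27896 + 122 \left(- \frac{49}{78}\right)} = \frac{1}{-27896 - \frac{2989}{39}} = \frac{1}{- \frac{1090933}{39}} = - \frac{39}{1090933}$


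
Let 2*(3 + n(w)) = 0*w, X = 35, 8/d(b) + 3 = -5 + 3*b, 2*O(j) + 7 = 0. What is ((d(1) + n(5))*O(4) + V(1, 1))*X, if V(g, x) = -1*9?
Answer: 497/2 ≈ 248.50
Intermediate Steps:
O(j) = -7/2 (O(j) = -7/2 + (1/2)*0 = -7/2 + 0 = -7/2)
d(b) = 8/(-8 + 3*b) (d(b) = 8/(-3 + (-5 + 3*b)) = 8/(-8 + 3*b))
n(w) = -3 (n(w) = -3 + (0*w)/2 = -3 + (1/2)*0 = -3 + 0 = -3)
V(g, x) = -9
((d(1) + n(5))*O(4) + V(1, 1))*X = ((8/(-8 + 3*1) - 3)*(-7/2) - 9)*35 = ((8/(-8 + 3) - 3)*(-7/2) - 9)*35 = ((8/(-5) - 3)*(-7/2) - 9)*35 = ((8*(-1/5) - 3)*(-7/2) - 9)*35 = ((-8/5 - 3)*(-7/2) - 9)*35 = (-23/5*(-7/2) - 9)*35 = (161/10 - 9)*35 = (71/10)*35 = 497/2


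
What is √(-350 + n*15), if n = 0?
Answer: 5*I*√14 ≈ 18.708*I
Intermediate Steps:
√(-350 + n*15) = √(-350 + 0*15) = √(-350 + 0) = √(-350) = 5*I*√14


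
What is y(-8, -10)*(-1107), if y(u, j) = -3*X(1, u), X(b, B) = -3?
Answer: -9963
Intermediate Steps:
y(u, j) = 9 (y(u, j) = -3*(-3) = 9)
y(-8, -10)*(-1107) = 9*(-1107) = -9963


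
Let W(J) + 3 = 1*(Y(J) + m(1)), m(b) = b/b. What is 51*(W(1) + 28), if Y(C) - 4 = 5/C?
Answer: 1785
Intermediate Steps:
Y(C) = 4 + 5/C
m(b) = 1
W(J) = 2 + 5/J (W(J) = -3 + 1*((4 + 5/J) + 1) = -3 + 1*(5 + 5/J) = -3 + (5 + 5/J) = 2 + 5/J)
51*(W(1) + 28) = 51*((2 + 5/1) + 28) = 51*((2 + 5*1) + 28) = 51*((2 + 5) + 28) = 51*(7 + 28) = 51*35 = 1785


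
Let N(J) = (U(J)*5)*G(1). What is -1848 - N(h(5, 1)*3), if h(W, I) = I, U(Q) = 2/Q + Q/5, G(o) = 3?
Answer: -1867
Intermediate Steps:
U(Q) = 2/Q + Q/5 (U(Q) = 2/Q + Q*(⅕) = 2/Q + Q/5)
N(J) = 3*J + 30/J (N(J) = ((2/J + J/5)*5)*3 = (J + 10/J)*3 = 3*J + 30/J)
-1848 - N(h(5, 1)*3) = -1848 - (3*(1*3) + 30/((1*3))) = -1848 - (3*3 + 30/3) = -1848 - (9 + 30*(⅓)) = -1848 - (9 + 10) = -1848 - 1*19 = -1848 - 19 = -1867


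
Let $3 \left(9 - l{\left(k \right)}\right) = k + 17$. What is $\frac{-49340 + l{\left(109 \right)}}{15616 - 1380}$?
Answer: $- \frac{49373}{14236} \approx -3.4682$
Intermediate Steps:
$l{\left(k \right)} = \frac{10}{3} - \frac{k}{3}$ ($l{\left(k \right)} = 9 - \frac{k + 17}{3} = 9 - \frac{17 + k}{3} = 9 - \left(\frac{17}{3} + \frac{k}{3}\right) = \frac{10}{3} - \frac{k}{3}$)
$\frac{-49340 + l{\left(109 \right)}}{15616 - 1380} = \frac{-49340 + \left(\frac{10}{3} - \frac{109}{3}\right)}{15616 - 1380} = \frac{-49340 + \left(\frac{10}{3} - \frac{109}{3}\right)}{14236} = \left(-49340 - 33\right) \frac{1}{14236} = \left(-49373\right) \frac{1}{14236} = - \frac{49373}{14236}$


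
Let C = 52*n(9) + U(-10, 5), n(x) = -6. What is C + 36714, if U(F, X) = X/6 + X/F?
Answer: 109207/3 ≈ 36402.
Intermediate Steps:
U(F, X) = X/6 + X/F (U(F, X) = X*(⅙) + X/F = X/6 + X/F)
C = -935/3 (C = 52*(-6) + ((⅙)*5 + 5/(-10)) = -312 + (⅚ + 5*(-⅒)) = -312 + (⅚ - ½) = -312 + ⅓ = -935/3 ≈ -311.67)
C + 36714 = -935/3 + 36714 = 109207/3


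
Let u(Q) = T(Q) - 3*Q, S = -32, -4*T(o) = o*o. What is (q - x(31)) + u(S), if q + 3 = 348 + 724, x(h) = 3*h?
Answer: 816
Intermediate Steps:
T(o) = -o²/4 (T(o) = -o*o/4 = -o²/4)
q = 1069 (q = -3 + (348 + 724) = -3 + 1072 = 1069)
u(Q) = -3*Q - Q²/4 (u(Q) = -Q²/4 - 3*Q = -3*Q - Q²/4)
(q - x(31)) + u(S) = (1069 - 3*31) + (¼)*(-32)*(-12 - 1*(-32)) = (1069 - 1*93) + (¼)*(-32)*(-12 + 32) = (1069 - 93) + (¼)*(-32)*20 = 976 - 160 = 816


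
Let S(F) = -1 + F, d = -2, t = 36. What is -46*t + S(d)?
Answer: -1659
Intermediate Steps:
-46*t + S(d) = -46*36 + (-1 - 2) = -1656 - 3 = -1659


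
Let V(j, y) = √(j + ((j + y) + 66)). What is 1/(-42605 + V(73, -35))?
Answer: -42605/1815185848 - √177/1815185848 ≈ -2.3479e-5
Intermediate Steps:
V(j, y) = √(66 + y + 2*j) (V(j, y) = √(j + (66 + j + y)) = √(66 + y + 2*j))
1/(-42605 + V(73, -35)) = 1/(-42605 + √(66 - 35 + 2*73)) = 1/(-42605 + √(66 - 35 + 146)) = 1/(-42605 + √177)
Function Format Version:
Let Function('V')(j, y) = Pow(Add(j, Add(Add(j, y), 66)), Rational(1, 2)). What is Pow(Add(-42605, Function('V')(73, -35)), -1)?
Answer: Add(Rational(-42605, 1815185848), Mul(Rational(-1, 1815185848), Pow(177, Rational(1, 2)))) ≈ -2.3479e-5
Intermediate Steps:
Function('V')(j, y) = Pow(Add(66, y, Mul(2, j)), Rational(1, 2)) (Function('V')(j, y) = Pow(Add(j, Add(66, j, y)), Rational(1, 2)) = Pow(Add(66, y, Mul(2, j)), Rational(1, 2)))
Pow(Add(-42605, Function('V')(73, -35)), -1) = Pow(Add(-42605, Pow(Add(66, -35, Mul(2, 73)), Rational(1, 2))), -1) = Pow(Add(-42605, Pow(Add(66, -35, 146), Rational(1, 2))), -1) = Pow(Add(-42605, Pow(177, Rational(1, 2))), -1)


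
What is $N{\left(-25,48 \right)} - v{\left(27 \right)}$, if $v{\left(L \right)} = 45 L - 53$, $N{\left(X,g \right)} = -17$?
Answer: $-1179$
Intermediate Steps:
$v{\left(L \right)} = -53 + 45 L$
$N{\left(-25,48 \right)} - v{\left(27 \right)} = -17 - \left(-53 + 45 \cdot 27\right) = -17 - \left(-53 + 1215\right) = -17 - 1162 = -1179$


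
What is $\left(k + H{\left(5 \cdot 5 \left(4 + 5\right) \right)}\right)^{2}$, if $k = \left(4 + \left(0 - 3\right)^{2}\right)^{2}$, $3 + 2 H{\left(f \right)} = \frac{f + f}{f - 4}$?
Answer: $\frac{5548015225}{195364} \approx 28398.0$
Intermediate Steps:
$H{\left(f \right)} = - \frac{3}{2} + \frac{f}{-4 + f}$ ($H{\left(f \right)} = - \frac{3}{2} + \frac{\left(f + f\right) \frac{1}{f - 4}}{2} = - \frac{3}{2} + \frac{2 f \frac{1}{-4 + f}}{2} = - \frac{3}{2} + \frac{f}{-4 + f}$)
$k = 169$ ($k = \left(4 + \left(-3\right)^{2}\right)^{2} = \left(4 + 9\right)^{2} = 13^{2} = 169$)
$\left(k + H{\left(5 \cdot 5 \left(4 + 5\right) \right)}\right)^{2} = \left(169 + \frac{12 - 5 \cdot 5 \left(4 + 5\right)}{2 \left(-4 + 5 \cdot 5 \left(4 + 5\right)\right)}\right)^{2} = \left(169 + \frac{12 - 25 \cdot 9}{2 \left(-4 + 25 \cdot 9\right)}\right)^{2} = \left(169 + \frac{12 - 225}{2 \left(-4 + 225\right)}\right)^{2} = \left(169 + \frac{12 - 225}{2 \cdot 221}\right)^{2} = \left(169 + \frac{1}{2} \cdot \frac{1}{221} \left(-213\right)\right)^{2} = \left(169 - \frac{213}{442}\right)^{2} = \left(\frac{74485}{442}\right)^{2} = \frac{5548015225}{195364}$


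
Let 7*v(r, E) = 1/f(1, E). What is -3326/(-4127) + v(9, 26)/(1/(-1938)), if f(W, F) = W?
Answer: -7974844/28889 ≈ -276.05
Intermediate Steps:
v(r, E) = ⅐ (v(r, E) = (⅐)/1 = (⅐)*1 = ⅐)
-3326/(-4127) + v(9, 26)/(1/(-1938)) = -3326/(-4127) + 1/(7*(1/(-1938))) = -3326*(-1/4127) + 1/(7*(-1/1938)) = 3326/4127 + (⅐)*(-1938) = 3326/4127 - 1938/7 = -7974844/28889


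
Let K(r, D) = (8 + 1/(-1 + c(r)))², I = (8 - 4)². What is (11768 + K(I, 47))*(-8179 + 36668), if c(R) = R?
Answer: 75850281649/225 ≈ 3.3711e+8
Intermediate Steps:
I = 16 (I = 4² = 16)
K(r, D) = (8 + 1/(-1 + r))²
(11768 + K(I, 47))*(-8179 + 36668) = (11768 + (-7 + 8*16)²/(-1 + 16)²)*(-8179 + 36668) = (11768 + (-7 + 128)²/15²)*28489 = (11768 + (1/225)*121²)*28489 = (11768 + (1/225)*14641)*28489 = (11768 + 14641/225)*28489 = (2662441/225)*28489 = 75850281649/225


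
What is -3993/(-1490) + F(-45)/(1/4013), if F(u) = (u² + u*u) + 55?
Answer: 24545317843/1490 ≈ 1.6473e+7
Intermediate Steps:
F(u) = 55 + 2*u² (F(u) = (u² + u²) + 55 = 2*u² + 55 = 55 + 2*u²)
-3993/(-1490) + F(-45)/(1/4013) = -3993/(-1490) + (55 + 2*(-45)²)/(1/4013) = -3993*(-1/1490) + (55 + 2*2025)/(1/4013) = 3993/1490 + (55 + 4050)*4013 = 3993/1490 + 4105*4013 = 3993/1490 + 16473365 = 24545317843/1490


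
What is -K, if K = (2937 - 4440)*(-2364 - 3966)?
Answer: -9513990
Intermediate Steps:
K = 9513990 (K = -1503*(-6330) = 9513990)
-K = -1*9513990 = -9513990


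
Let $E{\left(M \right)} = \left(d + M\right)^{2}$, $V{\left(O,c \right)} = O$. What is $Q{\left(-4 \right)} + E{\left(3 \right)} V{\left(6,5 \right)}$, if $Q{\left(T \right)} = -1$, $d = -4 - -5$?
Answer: $95$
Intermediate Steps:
$d = 1$ ($d = -4 + 5 = 1$)
$E{\left(M \right)} = \left(1 + M\right)^{2}$
$Q{\left(-4 \right)} + E{\left(3 \right)} V{\left(6,5 \right)} = -1 + \left(1 + 3\right)^{2} \cdot 6 = -1 + 4^{2} \cdot 6 = -1 + 16 \cdot 6 = -1 + 96 = 95$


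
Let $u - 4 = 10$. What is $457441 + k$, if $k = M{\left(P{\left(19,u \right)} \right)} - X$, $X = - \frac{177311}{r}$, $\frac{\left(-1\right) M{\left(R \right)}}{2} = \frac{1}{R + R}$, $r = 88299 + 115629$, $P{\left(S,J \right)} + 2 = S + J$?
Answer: $\frac{2891841168401}{6321768} \approx 4.5744 \cdot 10^{5}$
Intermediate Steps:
$u = 14$ ($u = 4 + 10 = 14$)
$P{\left(S,J \right)} = -2 + J + S$ ($P{\left(S,J \right)} = -2 + \left(S + J\right) = -2 + \left(J + S\right) = -2 + J + S$)
$r = 203928$
$M{\left(R \right)} = - \frac{1}{R}$ ($M{\left(R \right)} = - \frac{2}{R + R} = - \frac{2}{2 R} = - 2 \frac{1}{2 R} = - \frac{1}{R}$)
$X = - \frac{177311}{203928} \approx -0.86948$
$k = \frac{5292713}{6321768}$ ($k = - \frac{1}{-2 + 14 + 19} - - \frac{177311}{203928} = - \frac{1}{31} + \frac{177311}{203928} = \frac{5292713}{6321768} \approx 0.83722$)
$457441 + k = 457441 + \frac{5292713}{6321768} = \frac{2891841168401}{6321768}$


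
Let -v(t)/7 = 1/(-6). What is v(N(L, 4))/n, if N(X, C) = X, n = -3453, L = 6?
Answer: -7/20718 ≈ -0.00033787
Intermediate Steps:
v(t) = 7/6 (v(t) = -7/(-6) = -7*(-1/6) = 7/6)
v(N(L, 4))/n = (7/6)/(-3453) = (7/6)*(-1/3453) = -7/20718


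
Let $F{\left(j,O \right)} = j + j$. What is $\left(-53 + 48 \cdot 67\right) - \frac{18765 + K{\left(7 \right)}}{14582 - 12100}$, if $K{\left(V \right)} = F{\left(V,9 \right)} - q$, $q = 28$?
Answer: $\frac{460695}{146} \approx 3155.4$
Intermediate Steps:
$F{\left(j,O \right)} = 2 j$
$K{\left(V \right)} = -28 + 2 V$ ($K{\left(V \right)} = 2 V - 28 = -28 + 2 V$)
$\left(-53 + 48 \cdot 67\right) - \frac{18765 + K{\left(7 \right)}}{14582 - 12100} = \left(-53 + 48 \cdot 67\right) - \frac{18765 + \left(-28 + 2 \cdot 7\right)}{14582 - 12100} = \left(-53 + 3216\right) - \frac{18765 + \left(-28 + 14\right)}{2482} = 3163 - \left(18765 - 14\right) \frac{1}{2482} = 3163 - 18751 \cdot \frac{1}{2482} = 3163 - \frac{1103}{146} = \frac{460695}{146}$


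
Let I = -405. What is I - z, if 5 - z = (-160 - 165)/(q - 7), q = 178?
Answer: -70435/171 ≈ -411.90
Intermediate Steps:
z = 1180/171 (z = 5 - (-160 - 165)/(178 - 7) = 5 - (-325)/171 = 5 - 1*(-325/171) = 5 + 325/171 = 1180/171 ≈ 6.9006)
I - z = -405 - 1*1180/171 = -405 - 1180/171 = -70435/171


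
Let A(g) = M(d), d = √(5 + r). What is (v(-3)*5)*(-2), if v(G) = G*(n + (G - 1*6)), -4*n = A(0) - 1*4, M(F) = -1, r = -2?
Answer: -465/2 ≈ -232.50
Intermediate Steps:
d = √3 (d = √(5 - 2) = √3 ≈ 1.7320)
A(g) = -1
n = 5/4 (n = -(-1 - 1*4)/4 = -(-1 - 4)/4 = -¼*(-5) = 5/4 ≈ 1.2500)
v(G) = G*(-19/4 + G) (v(G) = G*(5/4 + (G - 1*6)) = G*(5/4 + (G - 6)) = G*(5/4 + (-6 + G)) = G*(-19/4 + G))
(v(-3)*5)*(-2) = (((¼)*(-3)*(-19 + 4*(-3)))*5)*(-2) = (((¼)*(-3)*(-19 - 12))*5)*(-2) = (((¼)*(-3)*(-31))*5)*(-2) = ((93/4)*5)*(-2) = (465/4)*(-2) = -465/2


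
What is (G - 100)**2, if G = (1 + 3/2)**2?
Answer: 140625/16 ≈ 8789.1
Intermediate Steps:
G = 25/4 (G = (1 + 3*(1/2))**2 = (1 + 3/2)**2 = (5/2)**2 = 25/4 ≈ 6.2500)
(G - 100)**2 = (25/4 - 100)**2 = (-375/4)**2 = 140625/16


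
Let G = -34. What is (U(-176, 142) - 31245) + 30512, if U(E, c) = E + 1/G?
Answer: -30907/34 ≈ -909.03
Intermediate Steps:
U(E, c) = -1/34 + E (U(E, c) = E + 1/(-34) = E - 1/34 = -1/34 + E)
(U(-176, 142) - 31245) + 30512 = ((-1/34 - 176) - 31245) + 30512 = (-5985/34 - 31245) + 30512 = -1068315/34 + 30512 = -30907/34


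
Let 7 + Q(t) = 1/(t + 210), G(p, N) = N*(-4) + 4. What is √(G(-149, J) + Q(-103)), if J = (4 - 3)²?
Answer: 2*I*√20009/107 ≈ 2.644*I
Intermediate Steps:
J = 1 (J = 1² = 1)
G(p, N) = 4 - 4*N (G(p, N) = -4*N + 4 = 4 - 4*N)
Q(t) = -7 + 1/(210 + t) (Q(t) = -7 + 1/(t + 210) = -7 + 1/(210 + t))
√(G(-149, J) + Q(-103)) = √((4 - 4*1) + (-1469 - 7*(-103))/(210 - 103)) = √((4 - 4) + (-1469 + 721)/107) = √(0 + (1/107)*(-748)) = √(0 - 748/107) = √(-748/107) = 2*I*√20009/107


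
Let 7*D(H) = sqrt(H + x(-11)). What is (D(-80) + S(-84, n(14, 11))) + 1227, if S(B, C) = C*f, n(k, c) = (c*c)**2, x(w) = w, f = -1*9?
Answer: -130542 + I*sqrt(91)/7 ≈ -1.3054e+5 + 1.3628*I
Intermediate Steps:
f = -9
n(k, c) = c**4 (n(k, c) = (c**2)**2 = c**4)
S(B, C) = -9*C (S(B, C) = C*(-9) = -9*C)
D(H) = sqrt(-11 + H)/7 (D(H) = sqrt(H - 11)/7 = sqrt(-11 + H)/7)
(D(-80) + S(-84, n(14, 11))) + 1227 = (sqrt(-11 - 80)/7 - 9*11**4) + 1227 = (sqrt(-91)/7 - 9*14641) + 1227 = ((I*sqrt(91))/7 - 131769) + 1227 = (I*sqrt(91)/7 - 131769) + 1227 = (-131769 + I*sqrt(91)/7) + 1227 = -130542 + I*sqrt(91)/7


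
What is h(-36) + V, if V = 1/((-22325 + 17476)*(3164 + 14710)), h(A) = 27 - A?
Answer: 5460274637/86671026 ≈ 63.000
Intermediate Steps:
V = -1/86671026 (V = 1/(-4849*17874) = 1/(-86671026) = -1/86671026 ≈ -1.1538e-8)
h(-36) + V = (27 - 1*(-36)) - 1/86671026 = (27 + 36) - 1/86671026 = 63 - 1/86671026 = 5460274637/86671026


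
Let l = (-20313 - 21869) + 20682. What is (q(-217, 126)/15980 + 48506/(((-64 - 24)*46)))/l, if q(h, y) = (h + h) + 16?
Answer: 97102243/173846420000 ≈ 0.00055855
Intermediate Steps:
q(h, y) = 16 + 2*h (q(h, y) = 2*h + 16 = 16 + 2*h)
l = -21500 (l = -42182 + 20682 = -21500)
(q(-217, 126)/15980 + 48506/(((-64 - 24)*46)))/l = ((16 + 2*(-217))/15980 + 48506/(((-64 - 24)*46)))/(-21500) = ((16 - 434)*(1/15980) + 48506/((-88*46)))*(-1/21500) = (-418*1/15980 + 48506/(-4048))*(-1/21500) = (-209/7990 + 48506*(-1/4048))*(-1/21500) = (-209/7990 - 24253/2024)*(-1/21500) = -97102243/8085880*(-1/21500) = 97102243/173846420000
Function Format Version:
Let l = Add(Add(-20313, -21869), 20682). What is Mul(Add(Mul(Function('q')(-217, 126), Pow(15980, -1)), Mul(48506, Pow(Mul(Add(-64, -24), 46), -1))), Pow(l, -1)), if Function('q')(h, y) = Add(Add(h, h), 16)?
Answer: Rational(97102243, 173846420000) ≈ 0.00055855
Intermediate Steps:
Function('q')(h, y) = Add(16, Mul(2, h)) (Function('q')(h, y) = Add(Mul(2, h), 16) = Add(16, Mul(2, h)))
l = -21500 (l = Add(-42182, 20682) = -21500)
Mul(Add(Mul(Function('q')(-217, 126), Pow(15980, -1)), Mul(48506, Pow(Mul(Add(-64, -24), 46), -1))), Pow(l, -1)) = Mul(Add(Mul(Add(16, Mul(2, -217)), Pow(15980, -1)), Mul(48506, Pow(Mul(Add(-64, -24), 46), -1))), Pow(-21500, -1)) = Mul(Add(Mul(Add(16, -434), Rational(1, 15980)), Mul(48506, Pow(Mul(-88, 46), -1))), Rational(-1, 21500)) = Mul(Add(Mul(-418, Rational(1, 15980)), Mul(48506, Pow(-4048, -1))), Rational(-1, 21500)) = Mul(Add(Rational(-209, 7990), Mul(48506, Rational(-1, 4048))), Rational(-1, 21500)) = Mul(Add(Rational(-209, 7990), Rational(-24253, 2024)), Rational(-1, 21500)) = Mul(Rational(-97102243, 8085880), Rational(-1, 21500)) = Rational(97102243, 173846420000)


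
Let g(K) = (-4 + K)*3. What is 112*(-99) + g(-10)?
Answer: -11130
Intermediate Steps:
g(K) = -12 + 3*K
112*(-99) + g(-10) = 112*(-99) + (-12 + 3*(-10)) = -11088 + (-12 - 30) = -11088 - 42 = -11130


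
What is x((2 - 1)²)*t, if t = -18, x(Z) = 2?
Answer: -36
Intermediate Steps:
x((2 - 1)²)*t = 2*(-18) = -36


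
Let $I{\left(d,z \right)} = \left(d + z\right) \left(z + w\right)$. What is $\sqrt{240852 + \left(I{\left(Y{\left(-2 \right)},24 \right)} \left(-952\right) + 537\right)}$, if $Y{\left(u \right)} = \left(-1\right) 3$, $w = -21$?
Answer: $3 \sqrt{20157} \approx 425.93$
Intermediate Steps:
$Y{\left(u \right)} = -3$
$I{\left(d,z \right)} = \left(-21 + z\right) \left(d + z\right)$ ($I{\left(d,z \right)} = \left(d + z\right) \left(z - 21\right) = \left(d + z\right) \left(-21 + z\right) = \left(-21 + z\right) \left(d + z\right)$)
$\sqrt{240852 + \left(I{\left(Y{\left(-2 \right)},24 \right)} \left(-952\right) + 537\right)} = \sqrt{240852 + \left(\left(24^{2} - -63 - 504 - 72\right) \left(-952\right) + 537\right)} = \sqrt{240852 + \left(\left(576 + 63 - 504 - 72\right) \left(-952\right) + 537\right)} = \sqrt{240852 + \left(63 \left(-952\right) + 537\right)} = \sqrt{240852 + \left(-59976 + 537\right)} = \sqrt{240852 - 59439} = \sqrt{181413} = 3 \sqrt{20157}$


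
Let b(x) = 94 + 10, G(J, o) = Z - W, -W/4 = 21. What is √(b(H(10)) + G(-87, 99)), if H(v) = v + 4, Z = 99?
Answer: √287 ≈ 16.941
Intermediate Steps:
W = -84 (W = -4*21 = -84)
G(J, o) = 183 (G(J, o) = 99 - 1*(-84) = 99 + 84 = 183)
H(v) = 4 + v
b(x) = 104
√(b(H(10)) + G(-87, 99)) = √(104 + 183) = √287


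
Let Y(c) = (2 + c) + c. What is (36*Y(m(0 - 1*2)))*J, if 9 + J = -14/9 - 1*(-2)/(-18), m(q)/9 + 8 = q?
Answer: 68352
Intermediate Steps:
m(q) = -72 + 9*q
Y(c) = 2 + 2*c
J = -32/3 (J = -9 + (-14/9 - 1*(-2)/(-18)) = -9 + (-14*⅑ + 2*(-1/18)) = -9 + (-14/9 - ⅑) = -9 - 5/3 = -32/3 ≈ -10.667)
(36*Y(m(0 - 1*2)))*J = (36*(2 + 2*(-72 + 9*(0 - 1*2))))*(-32/3) = (36*(2 + 2*(-72 + 9*(0 - 2))))*(-32/3) = (36*(2 + 2*(-72 + 9*(-2))))*(-32/3) = (36*(2 + 2*(-72 - 18)))*(-32/3) = (36*(2 + 2*(-90)))*(-32/3) = (36*(2 - 180))*(-32/3) = (36*(-178))*(-32/3) = -6408*(-32/3) = 68352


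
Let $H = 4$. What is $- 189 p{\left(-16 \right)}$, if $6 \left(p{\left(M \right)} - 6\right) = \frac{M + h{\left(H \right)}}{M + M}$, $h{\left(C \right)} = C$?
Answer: $- \frac{18333}{16} \approx -1145.8$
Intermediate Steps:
$p{\left(M \right)} = 6 + \frac{4 + M}{12 M}$ ($p{\left(M \right)} = 6 + \frac{\left(M + 4\right) \frac{1}{M + M}}{6} = 6 + \frac{\left(4 + M\right) \frac{1}{2 M}}{6} = 6 + \frac{\frac{1}{2} \frac{1}{M} \left(4 + M\right)}{6} = 6 + \frac{4 + M}{12 M}$)
$- 189 p{\left(-16 \right)} = - 189 \frac{4 + 73 \left(-16\right)}{12 \left(-16\right)} = - 189 \cdot \frac{1}{12} \left(- \frac{1}{16}\right) \left(4 - 1168\right) = - 189 \cdot \frac{1}{12} \left(- \frac{1}{16}\right) \left(-1164\right) = \left(-189\right) \frac{97}{16} = - \frac{18333}{16}$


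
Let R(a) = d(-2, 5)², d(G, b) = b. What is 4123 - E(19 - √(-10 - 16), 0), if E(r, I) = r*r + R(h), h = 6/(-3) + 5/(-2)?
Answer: 3763 + 38*I*√26 ≈ 3763.0 + 193.76*I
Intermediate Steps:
h = -9/2 (h = 6*(-⅓) + 5*(-½) = -2 - 5/2 = -9/2 ≈ -4.5000)
R(a) = 25 (R(a) = 5² = 25)
E(r, I) = 25 + r² (E(r, I) = r*r + 25 = r² + 25 = 25 + r²)
4123 - E(19 - √(-10 - 16), 0) = 4123 - (25 + (19 - √(-10 - 16))²) = 4123 - (25 + (19 - √(-26))²) = 4123 - (25 + (19 - I*√26)²) = 4123 + (-25 - (19 - I*√26)²) = 4098 - (19 - I*√26)²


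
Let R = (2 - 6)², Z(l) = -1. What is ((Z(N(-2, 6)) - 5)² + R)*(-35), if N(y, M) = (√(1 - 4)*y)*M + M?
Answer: -1820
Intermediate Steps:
N(y, M) = M + I*M*y*√3 (N(y, M) = (√(-3)*y)*M + M = ((I*√3)*y)*M + M = (I*y*√3)*M + M = I*M*y*√3 + M = M + I*M*y*√3)
R = 16 (R = (-4)² = 16)
((Z(N(-2, 6)) - 5)² + R)*(-35) = ((-1 - 5)² + 16)*(-35) = ((-6)² + 16)*(-35) = (36 + 16)*(-35) = 52*(-35) = -1820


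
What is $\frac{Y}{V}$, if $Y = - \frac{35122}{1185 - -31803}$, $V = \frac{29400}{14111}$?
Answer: $- \frac{247803271}{484923600} \approx -0.51101$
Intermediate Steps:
$V = \frac{29400}{14111}$ ($V = 29400 \cdot \frac{1}{14111} = \frac{29400}{14111} \approx 2.0835$)
$Y = - \frac{17561}{16494}$ ($Y = - \frac{35122}{1185 + 31803} = - \frac{35122}{32988} = \left(-35122\right) \frac{1}{32988} = - \frac{17561}{16494} \approx -1.0647$)
$\frac{Y}{V} = - \frac{17561}{16494 \cdot \frac{29400}{14111}} = \left(- \frac{17561}{16494}\right) \frac{14111}{29400} = - \frac{247803271}{484923600}$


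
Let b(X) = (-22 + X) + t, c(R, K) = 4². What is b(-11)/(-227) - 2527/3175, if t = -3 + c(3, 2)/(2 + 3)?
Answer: -469489/720725 ≈ -0.65141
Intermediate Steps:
c(R, K) = 16
t = ⅕ (t = -3 + 16/(2 + 3) = -3 + 16/5 = ⅕ ≈ 0.20000)
b(X) = -109/5 + X (b(X) = (-22 + X) + ⅕ = -109/5 + X)
b(-11)/(-227) - 2527/3175 = (-109/5 - 11)/(-227) - 2527/3175 = -164/5*(-1/227) - 2527*1/3175 = 164/1135 - 2527/3175 = -469489/720725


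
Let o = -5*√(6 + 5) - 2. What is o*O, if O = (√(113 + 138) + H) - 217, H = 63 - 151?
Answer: (2 + 5*√11)*(305 - √251) ≈ 5373.4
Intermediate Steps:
H = -88
O = -305 + √251 (O = (√(113 + 138) - 88) - 217 = (√251 - 88) - 217 = (-88 + √251) - 217 = -305 + √251 ≈ -289.16)
o = -2 - 5*√11 (o = -5*√11 - 2 = -2 - 5*√11 ≈ -18.583)
o*O = (-2 - 5*√11)*(-305 + √251) = (-305 + √251)*(-2 - 5*√11)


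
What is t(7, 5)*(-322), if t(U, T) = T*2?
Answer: -3220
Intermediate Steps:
t(U, T) = 2*T
t(7, 5)*(-322) = (2*5)*(-322) = 10*(-322) = -3220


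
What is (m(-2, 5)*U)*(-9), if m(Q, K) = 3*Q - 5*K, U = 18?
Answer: 5022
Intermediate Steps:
m(Q, K) = -5*K + 3*Q
(m(-2, 5)*U)*(-9) = ((-5*5 + 3*(-2))*18)*(-9) = ((-25 - 6)*18)*(-9) = -31*18*(-9) = -558*(-9) = 5022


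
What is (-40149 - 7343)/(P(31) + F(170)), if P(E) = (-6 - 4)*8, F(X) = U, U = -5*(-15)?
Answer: 47492/5 ≈ 9498.4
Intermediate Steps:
U = 75
F(X) = 75
P(E) = -80 (P(E) = -10*8 = -80)
(-40149 - 7343)/(P(31) + F(170)) = (-40149 - 7343)/(-80 + 75) = -47492/(-5) = -47492*(-⅕) = 47492/5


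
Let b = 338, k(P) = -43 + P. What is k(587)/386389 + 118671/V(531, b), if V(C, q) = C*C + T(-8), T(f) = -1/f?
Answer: 5493320104/13008558463 ≈ 0.42229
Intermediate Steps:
V(C, q) = ⅛ + C² (V(C, q) = C*C - 1/(-8) = C² - 1*(-⅛) = C² + ⅛ = ⅛ + C²)
k(587)/386389 + 118671/V(531, b) = (-43 + 587)/386389 + 118671/(⅛ + 531²) = 544*(1/386389) + 118671/(⅛ + 281961) = 544/386389 + 118671/(2255689/8) = 544/386389 + 118671*(8/2255689) = 544/386389 + 949368/2255689 = 5493320104/13008558463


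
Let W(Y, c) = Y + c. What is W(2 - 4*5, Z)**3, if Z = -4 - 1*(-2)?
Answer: -8000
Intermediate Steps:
Z = -2 (Z = -4 + 2 = -2)
W(2 - 4*5, Z)**3 = ((2 - 4*5) - 2)**3 = ((2 - 20) - 2)**3 = (-18 - 2)**3 = (-20)**3 = -8000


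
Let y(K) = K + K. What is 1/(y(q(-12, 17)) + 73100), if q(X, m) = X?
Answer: 1/73076 ≈ 1.3684e-5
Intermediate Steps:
y(K) = 2*K
1/(y(q(-12, 17)) + 73100) = 1/(2*(-12) + 73100) = 1/(-24 + 73100) = 1/73076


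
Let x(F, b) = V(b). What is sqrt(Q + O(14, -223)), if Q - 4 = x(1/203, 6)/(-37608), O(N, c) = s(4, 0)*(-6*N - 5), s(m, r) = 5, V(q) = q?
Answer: I*sqrt(4331484163)/3134 ≈ 21.0*I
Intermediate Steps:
x(F, b) = b
O(N, c) = -25 - 30*N (O(N, c) = 5*(-6*N - 5) = 5*(-5 - 6*N) = -25 - 30*N)
Q = 25071/6268 (Q = 4 + 6/(-37608) = 4 + 6*(-1/37608) = 4 - 1/6268 = 25071/6268 ≈ 3.9998)
sqrt(Q + O(14, -223)) = sqrt(25071/6268 + (-25 - 30*14)) = sqrt(25071/6268 + (-25 - 420)) = sqrt(25071/6268 - 445) = sqrt(-2764189/6268) = I*sqrt(4331484163)/3134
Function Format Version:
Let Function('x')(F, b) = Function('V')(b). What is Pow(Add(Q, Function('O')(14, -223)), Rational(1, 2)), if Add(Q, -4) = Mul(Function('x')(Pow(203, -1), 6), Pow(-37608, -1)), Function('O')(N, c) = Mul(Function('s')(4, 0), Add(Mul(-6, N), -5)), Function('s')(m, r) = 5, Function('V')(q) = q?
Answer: Mul(Rational(1, 3134), I, Pow(4331484163, Rational(1, 2))) ≈ Mul(21.000, I)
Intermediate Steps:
Function('x')(F, b) = b
Function('O')(N, c) = Add(-25, Mul(-30, N)) (Function('O')(N, c) = Mul(5, Add(Mul(-6, N), -5)) = Mul(5, Add(-5, Mul(-6, N))) = Add(-25, Mul(-30, N)))
Q = Rational(25071, 6268) (Q = Add(4, Mul(6, Pow(-37608, -1))) = Add(4, Mul(6, Rational(-1, 37608))) = Add(4, Rational(-1, 6268)) = Rational(25071, 6268) ≈ 3.9998)
Pow(Add(Q, Function('O')(14, -223)), Rational(1, 2)) = Pow(Add(Rational(25071, 6268), Add(-25, Mul(-30, 14))), Rational(1, 2)) = Pow(Add(Rational(25071, 6268), Add(-25, -420)), Rational(1, 2)) = Pow(Add(Rational(25071, 6268), -445), Rational(1, 2)) = Pow(Rational(-2764189, 6268), Rational(1, 2)) = Mul(Rational(1, 3134), I, Pow(4331484163, Rational(1, 2)))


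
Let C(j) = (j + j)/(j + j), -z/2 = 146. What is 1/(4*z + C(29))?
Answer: -1/1167 ≈ -0.00085690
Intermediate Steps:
z = -292 (z = -2*146 = -292)
C(j) = 1 (C(j) = (2*j)/((2*j)) = (2*j)*(1/(2*j)) = 1)
1/(4*z + C(29)) = 1/(4*(-292) + 1) = 1/(-1168 + 1) = 1/(-1167) = -1/1167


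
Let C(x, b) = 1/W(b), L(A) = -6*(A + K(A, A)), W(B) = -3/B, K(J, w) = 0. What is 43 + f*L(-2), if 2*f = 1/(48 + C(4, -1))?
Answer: 6253/145 ≈ 43.124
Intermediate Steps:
L(A) = -6*A (L(A) = -6*(A + 0) = -6*A)
C(x, b) = -b/3 (C(x, b) = 1/(-3/b) = -b/3)
f = 3/290 (f = 1/(2*(48 - ⅓*(-1))) = 1/(2*(48 + ⅓)) = 1/(2*(145/3)) = (½)*(3/145) = 3/290 ≈ 0.010345)
43 + f*L(-2) = 43 + 3*(-6*(-2))/290 = 43 + (3/290)*12 = 43 + 18/145 = 6253/145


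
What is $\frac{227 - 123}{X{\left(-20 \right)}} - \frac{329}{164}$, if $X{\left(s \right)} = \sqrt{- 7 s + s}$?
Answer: $- \frac{329}{164} + \frac{26 \sqrt{30}}{15} \approx 7.4878$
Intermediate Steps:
$X{\left(s \right)} = \sqrt{6} \sqrt{- s}$ ($X{\left(s \right)} = \sqrt{- 6 s} = \sqrt{6} \sqrt{- s}$)
$\frac{227 - 123}{X{\left(-20 \right)}} - \frac{329}{164} = \frac{227 - 123}{\sqrt{6} \sqrt{\left(-1\right) \left(-20\right)}} - \frac{329}{164} = \frac{104}{\sqrt{6} \sqrt{20}} - \frac{329}{164} = \frac{104}{\sqrt{6} \cdot 2 \sqrt{5}} - \frac{329}{164} = \frac{104}{2 \sqrt{30}} - \frac{329}{164} = 104 \frac{\sqrt{30}}{60} - \frac{329}{164} = \frac{26 \sqrt{30}}{15} - \frac{329}{164} = - \frac{329}{164} + \frac{26 \sqrt{30}}{15}$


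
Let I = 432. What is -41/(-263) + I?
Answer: 113657/263 ≈ 432.16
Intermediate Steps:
-41/(-263) + I = -41/(-263) + 432 = -41*(-1/263) + 432 = 41/263 + 432 = 113657/263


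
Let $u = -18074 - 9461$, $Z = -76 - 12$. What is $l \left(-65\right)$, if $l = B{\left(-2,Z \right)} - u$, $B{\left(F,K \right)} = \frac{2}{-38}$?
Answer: $- \frac{34005660}{19} \approx -1.7898 \cdot 10^{6}$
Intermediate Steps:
$Z = -88$
$B{\left(F,K \right)} = - \frac{1}{19}$ ($B{\left(F,K \right)} = 2 \left(- \frac{1}{38}\right) = - \frac{1}{19}$)
$u = -27535$ ($u = -18074 - 9461 = -27535$)
$l = \frac{523164}{19}$ ($l = - \frac{1}{19} - -27535 = - \frac{1}{19} + 27535 = \frac{523164}{19} \approx 27535.0$)
$l \left(-65\right) = \frac{523164}{19} \left(-65\right) = - \frac{34005660}{19}$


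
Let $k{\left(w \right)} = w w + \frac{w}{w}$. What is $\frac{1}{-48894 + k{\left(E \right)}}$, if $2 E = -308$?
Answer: $- \frac{1}{25177} \approx -3.9719 \cdot 10^{-5}$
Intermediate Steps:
$E = -154$ ($E = \frac{1}{2} \left(-308\right) = -154$)
$k{\left(w \right)} = 1 + w^{2}$ ($k{\left(w \right)} = w^{2} + 1 = 1 + w^{2}$)
$\frac{1}{-48894 + k{\left(E \right)}} = \frac{1}{-48894 + \left(1 + \left(-154\right)^{2}\right)} = \frac{1}{-48894 + \left(1 + 23716\right)} = \frac{1}{-48894 + 23717} = \frac{1}{-25177} = - \frac{1}{25177}$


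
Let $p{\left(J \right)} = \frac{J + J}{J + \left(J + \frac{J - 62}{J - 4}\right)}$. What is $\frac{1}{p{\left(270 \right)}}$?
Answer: $\frac{17981}{17955} \approx 1.0014$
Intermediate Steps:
$p{\left(J \right)} = \frac{2 J}{2 J + \frac{-62 + J}{-4 + J}}$ ($p{\left(J \right)} = \frac{2 J}{J + \left(J + \frac{-62 + J}{-4 + J}\right)} = \frac{2 J}{2 J + \frac{-62 + J}{-4 + J}}$)
$\frac{1}{p{\left(270 \right)}} = \frac{1}{2 \cdot 270 \frac{1}{-62 - 1890 + 2 \cdot 270^{2}} \left(-4 + 270\right)} = \frac{1}{2 \cdot 270 \frac{1}{-62 - 1890 + 2 \cdot 72900} \cdot 266} = \frac{1}{2 \cdot 270 \frac{1}{-62 - 1890 + 145800} \cdot 266} = \frac{1}{2 \cdot 270 \cdot \frac{1}{143848} \cdot 266} = \frac{1}{\frac{17955}{17981}} = \frac{17981}{17955}$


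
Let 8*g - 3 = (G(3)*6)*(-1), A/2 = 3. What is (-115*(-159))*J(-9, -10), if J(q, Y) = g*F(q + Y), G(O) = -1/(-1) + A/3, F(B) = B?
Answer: 5211225/8 ≈ 6.5140e+5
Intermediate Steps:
A = 6 (A = 2*3 = 6)
G(O) = 3 (G(O) = -1/(-1) + 6/3 = -1*(-1) + 6*(1/3) = 1 + 2 = 3)
g = -15/8 (g = 3/8 + ((3*6)*(-1))/8 = 3/8 + (18*(-1))/8 = 3/8 + (1/8)*(-18) = 3/8 - 9/4 = -15/8 ≈ -1.8750)
J(q, Y) = -15*Y/8 - 15*q/8 (J(q, Y) = -15*(q + Y)/8 = -15*(Y + q)/8 = -15*Y/8 - 15*q/8)
(-115*(-159))*J(-9, -10) = (-115*(-159))*(-15/8*(-10) - 15/8*(-9)) = 18285*(75/4 + 135/8) = 18285*(285/8) = 5211225/8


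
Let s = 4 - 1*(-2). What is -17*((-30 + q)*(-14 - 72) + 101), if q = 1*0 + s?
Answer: -36805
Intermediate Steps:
s = 6 (s = 4 + 2 = 6)
q = 6 (q = 1*0 + 6 = 0 + 6 = 6)
-17*((-30 + q)*(-14 - 72) + 101) = -17*((-30 + 6)*(-14 - 72) + 101) = -17*(-24*(-86) + 101) = -17*(2064 + 101) = -17*2165 = -36805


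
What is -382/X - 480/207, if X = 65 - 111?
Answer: 413/69 ≈ 5.9855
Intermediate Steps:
X = -46
-382/X - 480/207 = -382/(-46) - 480/207 = -382*(-1/46) - 480*1/207 = 191/23 - 160/69 = 413/69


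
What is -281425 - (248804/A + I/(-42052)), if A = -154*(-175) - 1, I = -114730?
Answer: -159470533287739/566629674 ≈ -2.8144e+5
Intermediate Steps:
A = 26949 (A = 26950 - 1 = 26949)
-281425 - (248804/A + I/(-42052)) = -281425 - (248804/26949 - 114730/(-42052)) = -281425 - (248804*(1/26949) - 114730*(-1/42052)) = -281425 - (248804/26949 + 57365/21026) = -281425 - 1*6777282289/566629674 = -281425 - 6777282289/566629674 = -159470533287739/566629674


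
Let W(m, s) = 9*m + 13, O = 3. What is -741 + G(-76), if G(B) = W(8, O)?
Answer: -656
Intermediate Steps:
W(m, s) = 13 + 9*m
G(B) = 85 (G(B) = 13 + 9*8 = 13 + 72 = 85)
-741 + G(-76) = -741 + 85 = -656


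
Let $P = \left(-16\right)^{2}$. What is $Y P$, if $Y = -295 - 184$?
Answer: $-122624$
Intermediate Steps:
$Y = -479$
$P = 256$
$Y P = \left(-479\right) 256 = -122624$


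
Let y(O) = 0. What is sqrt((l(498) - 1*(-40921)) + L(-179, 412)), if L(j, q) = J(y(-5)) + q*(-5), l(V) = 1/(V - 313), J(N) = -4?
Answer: sqrt(1329881010)/185 ≈ 197.12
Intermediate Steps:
l(V) = 1/(-313 + V)
L(j, q) = -4 - 5*q (L(j, q) = -4 + q*(-5) = -4 - 5*q)
sqrt((l(498) - 1*(-40921)) + L(-179, 412)) = sqrt((1/(-313 + 498) - 1*(-40921)) + (-4 - 5*412)) = sqrt((1/185 + 40921) + (-4 - 2060)) = sqrt((1/185 + 40921) - 2064) = sqrt(7570386/185 - 2064) = sqrt(7188546/185) = sqrt(1329881010)/185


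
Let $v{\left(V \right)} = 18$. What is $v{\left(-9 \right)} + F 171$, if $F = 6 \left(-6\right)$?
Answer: $-6138$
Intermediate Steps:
$F = -36$
$v{\left(-9 \right)} + F 171 = 18 - 6156 = -6138$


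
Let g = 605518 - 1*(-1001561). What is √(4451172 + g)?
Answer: 3*√673139 ≈ 2461.4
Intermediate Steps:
g = 1607079 (g = 605518 + 1001561 = 1607079)
√(4451172 + g) = √(4451172 + 1607079) = √6058251 = 3*√673139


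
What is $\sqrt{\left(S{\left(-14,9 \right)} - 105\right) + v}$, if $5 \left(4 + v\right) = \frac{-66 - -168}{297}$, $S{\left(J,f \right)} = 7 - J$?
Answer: $\frac{i \sqrt{2393930}}{165} \approx 9.3772 i$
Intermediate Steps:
$v = - \frac{1946}{495}$ ($v = -4 + \frac{\left(-66 - -168\right) \frac{1}{297}}{5} = -4 + \frac{\left(-66 + 168\right) \frac{1}{297}}{5} = -4 + \frac{102 \cdot \frac{1}{297}}{5} = -4 + \frac{1}{5} \cdot \frac{34}{99} = -4 + \frac{34}{495} = - \frac{1946}{495} \approx -3.9313$)
$\sqrt{\left(S{\left(-14,9 \right)} - 105\right) + v} = \sqrt{\left(\left(7 - -14\right) - 105\right) - \frac{1946}{495}} = \sqrt{\left(\left(7 + 14\right) - 105\right) - \frac{1946}{495}} = \sqrt{\left(21 - 105\right) - \frac{1946}{495}} = \sqrt{-84 - \frac{1946}{495}} = \sqrt{- \frac{43526}{495}} = \frac{i \sqrt{2393930}}{165}$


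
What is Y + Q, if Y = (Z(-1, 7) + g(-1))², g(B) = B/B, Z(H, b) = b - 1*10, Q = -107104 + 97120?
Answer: -9980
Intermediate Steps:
Q = -9984
Z(H, b) = -10 + b (Z(H, b) = b - 10 = -10 + b)
g(B) = 1
Y = 4 (Y = ((-10 + 7) + 1)² = (-3 + 1)² = (-2)² = 4)
Y + Q = 4 - 9984 = -9980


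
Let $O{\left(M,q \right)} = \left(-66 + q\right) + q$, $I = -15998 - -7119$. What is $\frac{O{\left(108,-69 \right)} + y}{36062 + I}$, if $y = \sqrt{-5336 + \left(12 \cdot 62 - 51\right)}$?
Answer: $- \frac{4}{533} + \frac{i \sqrt{4643}}{27183} \approx -0.0075047 + 0.0025067 i$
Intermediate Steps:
$I = -8879$ ($I = -15998 + 7119 = -8879$)
$O{\left(M,q \right)} = -66 + 2 q$
$y = i \sqrt{4643}$ ($y = \sqrt{-5336 + \left(744 - 51\right)} = \sqrt{-5336 + 693} = \sqrt{-4643} = i \sqrt{4643} \approx 68.14 i$)
$\frac{O{\left(108,-69 \right)} + y}{36062 + I} = \frac{\left(-66 + 2 \left(-69\right)\right) + i \sqrt{4643}}{36062 - 8879} = \frac{\left(-66 - 138\right) + i \sqrt{4643}}{27183} = \left(-204 + i \sqrt{4643}\right) \frac{1}{27183} = - \frac{4}{533} + \frac{i \sqrt{4643}}{27183}$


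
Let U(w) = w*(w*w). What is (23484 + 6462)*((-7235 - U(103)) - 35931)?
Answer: -34015451778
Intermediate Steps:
U(w) = w³ (U(w) = w*w² = w³)
(23484 + 6462)*((-7235 - U(103)) - 35931) = (23484 + 6462)*((-7235 - 1*103³) - 35931) = 29946*((-7235 - 1*1092727) - 35931) = 29946*((-7235 - 1092727) - 35931) = 29946*(-1099962 - 35931) = 29946*(-1135893) = -34015451778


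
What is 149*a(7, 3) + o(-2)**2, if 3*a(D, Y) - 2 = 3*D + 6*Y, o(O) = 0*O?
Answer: 6109/3 ≈ 2036.3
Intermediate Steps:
o(O) = 0
a(D, Y) = 2/3 + D + 2*Y (a(D, Y) = 2/3 + (3*D + 6*Y)/3 = 2/3 + (D + 2*Y) = 2/3 + D + 2*Y)
149*a(7, 3) + o(-2)**2 = 149*(2/3 + 7 + 2*3) + 0**2 = 149*(2/3 + 7 + 6) + 0 = 149*(41/3) + 0 = 6109/3 + 0 = 6109/3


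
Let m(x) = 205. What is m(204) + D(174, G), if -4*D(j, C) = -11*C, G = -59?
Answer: 171/4 ≈ 42.750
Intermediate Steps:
D(j, C) = 11*C/4 (D(j, C) = -(-11)*C/4 = 11*C/4)
m(204) + D(174, G) = 205 + (11/4)*(-59) = 205 - 649/4 = 171/4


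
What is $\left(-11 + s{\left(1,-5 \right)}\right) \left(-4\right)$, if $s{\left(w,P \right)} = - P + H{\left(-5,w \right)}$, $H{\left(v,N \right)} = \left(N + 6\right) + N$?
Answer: $-8$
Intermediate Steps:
$H{\left(v,N \right)} = 6 + 2 N$ ($H{\left(v,N \right)} = \left(6 + N\right) + N = 6 + 2 N$)
$s{\left(w,P \right)} = 6 - P + 2 w$ ($s{\left(w,P \right)} = - P + \left(6 + 2 w\right) = 6 - P + 2 w$)
$\left(-11 + s{\left(1,-5 \right)}\right) \left(-4\right) = \left(-11 + \left(6 - -5 + 2 \cdot 1\right)\right) \left(-4\right) = \left(-11 + \left(6 + 5 + 2\right)\right) \left(-4\right) = \left(-11 + 13\right) \left(-4\right) = 2 \left(-4\right) = -8$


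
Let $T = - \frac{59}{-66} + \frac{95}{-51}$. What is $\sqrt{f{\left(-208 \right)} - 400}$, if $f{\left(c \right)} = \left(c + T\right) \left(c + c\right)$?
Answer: $\frac{4 \sqrt{1702070634}}{561} \approx 294.16$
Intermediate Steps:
$T = - \frac{1087}{1122}$ ($T = \left(-59\right) \left(- \frac{1}{66}\right) + 95 \left(- \frac{1}{51}\right) = \frac{59}{66} - \frac{95}{51} = - \frac{1087}{1122} \approx -0.96881$)
$f{\left(c \right)} = 2 c \left(- \frac{1087}{1122} + c\right)$ ($f{\left(c \right)} = \left(c - \frac{1087}{1122}\right) \left(c + c\right) = \left(- \frac{1087}{1122} + c\right) 2 c = 2 c \left(- \frac{1087}{1122} + c\right)$)
$\sqrt{f{\left(-208 \right)} - 400} = \sqrt{\frac{1}{561} \left(-208\right) \left(-1087 + 1122 \left(-208\right)\right) - 400} = \sqrt{\frac{1}{561} \left(-208\right) \left(-1087 - 233376\right) - 400} = \sqrt{\frac{1}{561} \left(-208\right) \left(-234463\right) - 400} = \sqrt{\frac{48768304}{561} - 400} = \sqrt{\frac{48543904}{561}} = \frac{4 \sqrt{1702070634}}{561}$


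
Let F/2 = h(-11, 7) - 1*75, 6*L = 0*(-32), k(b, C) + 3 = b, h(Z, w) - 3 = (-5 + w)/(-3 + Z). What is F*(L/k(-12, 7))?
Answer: 0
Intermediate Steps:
h(Z, w) = 3 + (-5 + w)/(-3 + Z)
k(b, C) = -3 + b
L = 0 (L = (0*(-32))/6 = (1/6)*0 = 0)
F = -1010/7 (F = 2*((-14 + 7 + 3*(-11))/(-3 - 11) - 1*75) = 2*((-14 + 7 - 33)/(-14) - 75) = 2*(-1/14*(-40) - 75) = 2*(20/7 - 75) = 2*(-505/7) = -1010/7 ≈ -144.29)
F*(L/k(-12, 7)) = -0/(-3 - 12) = -0/(-15) = -0*(-1)/15 = -1010/7*0 = 0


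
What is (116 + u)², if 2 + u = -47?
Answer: 4489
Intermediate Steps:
u = -49 (u = -2 - 47 = -49)
(116 + u)² = (116 - 49)² = 67² = 4489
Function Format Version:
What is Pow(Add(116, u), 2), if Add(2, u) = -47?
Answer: 4489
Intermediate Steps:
u = -49 (u = Add(-2, -47) = -49)
Pow(Add(116, u), 2) = Pow(Add(116, -49), 2) = Pow(67, 2) = 4489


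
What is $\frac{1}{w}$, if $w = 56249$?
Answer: $\frac{1}{56249} \approx 1.7778 \cdot 10^{-5}$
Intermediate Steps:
$\frac{1}{w} = \frac{1}{56249}$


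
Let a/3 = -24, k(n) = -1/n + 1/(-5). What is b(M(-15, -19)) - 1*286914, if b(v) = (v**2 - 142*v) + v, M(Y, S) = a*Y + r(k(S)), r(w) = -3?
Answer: 721158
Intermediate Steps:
k(n) = -1/5 - 1/n (k(n) = -1/n + 1*(-1/5) = -1/n - 1/5 = -1/5 - 1/n)
a = -72 (a = 3*(-24) = -72)
M(Y, S) = -3 - 72*Y (M(Y, S) = -72*Y - 3 = -3 - 72*Y)
b(v) = v**2 - 141*v
b(M(-15, -19)) - 1*286914 = (-3 - 72*(-15))*(-141 + (-3 - 72*(-15))) - 1*286914 = (-3 + 1080)*(-141 + (-3 + 1080)) - 286914 = 1077*(-141 + 1077) - 286914 = 1077*936 - 286914 = 1008072 - 286914 = 721158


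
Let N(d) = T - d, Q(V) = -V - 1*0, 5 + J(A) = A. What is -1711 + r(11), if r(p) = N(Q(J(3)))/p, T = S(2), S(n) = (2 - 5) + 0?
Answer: -18826/11 ≈ -1711.5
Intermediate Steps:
S(n) = -3 (S(n) = -3 + 0 = -3)
J(A) = -5 + A
Q(V) = -V (Q(V) = -V + 0 = -V)
T = -3
N(d) = -3 - d
r(p) = -5/p (r(p) = (-3 - (-1)*(-5 + 3))/p = (-3 - (-1)*(-2))/p = (-3 - 1*2)/p = (-3 - 2)/p = -5/p)
-1711 + r(11) = -1711 - 5/11 = -18826/11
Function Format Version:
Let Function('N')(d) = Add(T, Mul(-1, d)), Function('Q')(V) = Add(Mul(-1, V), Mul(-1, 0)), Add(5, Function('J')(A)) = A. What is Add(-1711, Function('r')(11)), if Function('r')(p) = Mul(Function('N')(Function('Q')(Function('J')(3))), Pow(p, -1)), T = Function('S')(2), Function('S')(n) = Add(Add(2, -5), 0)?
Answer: Rational(-18826, 11) ≈ -1711.5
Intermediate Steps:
Function('S')(n) = -3 (Function('S')(n) = Add(-3, 0) = -3)
Function('J')(A) = Add(-5, A)
Function('Q')(V) = Mul(-1, V) (Function('Q')(V) = Add(Mul(-1, V), 0) = Mul(-1, V))
T = -3
Function('N')(d) = Add(-3, Mul(-1, d))
Function('r')(p) = Mul(-5, Pow(p, -1)) (Function('r')(p) = Mul(Add(-3, Mul(-1, Mul(-1, Add(-5, 3)))), Pow(p, -1)) = Mul(Add(-3, Mul(-1, Mul(-1, -2))), Pow(p, -1)) = Mul(Add(-3, Mul(-1, 2)), Pow(p, -1)) = Mul(Add(-3, -2), Pow(p, -1)) = Mul(-5, Pow(p, -1)))
Add(-1711, Function('r')(11)) = Add(-1711, Mul(-5, Pow(11, -1))) = Add(-1711, Mul(-5, Rational(1, 11))) = Add(-1711, Rational(-5, 11)) = Rational(-18826, 11)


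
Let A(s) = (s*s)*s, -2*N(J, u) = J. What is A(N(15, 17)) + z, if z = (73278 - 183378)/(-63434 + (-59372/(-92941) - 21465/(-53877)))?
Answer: -118622353812304975/282340526512648 ≈ -420.14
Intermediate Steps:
N(J, u) = -J/2
A(s) = s**3 (A(s) = s**2*s = s**3)
z = 61256976277300/35292565814081 (z = -110100/(-63434 + (-59372*(-1/92941) - 21465*(-1/53877))) = -110100/(-63434 + (59372/92941 + 7155/17959)) = -110100/(-63434 + 1731254603/1669127419) = -110100/(-105877697442243/1669127419) = -110100*(-1669127419/105877697442243) = 61256976277300/35292565814081 ≈ 1.7357)
A(N(15, 17)) + z = (-1/2*15)**3 + 61256976277300/35292565814081 = (-15/2)**3 + 61256976277300/35292565814081 = -3375/8 + 61256976277300/35292565814081 = -118622353812304975/282340526512648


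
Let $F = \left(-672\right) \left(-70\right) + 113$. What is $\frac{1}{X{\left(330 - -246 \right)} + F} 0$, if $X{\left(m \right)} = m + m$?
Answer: $0$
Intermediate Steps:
$F = 47153$ ($F = 47040 + 113 = 47153$)
$X{\left(m \right)} = 2 m$
$\frac{1}{X{\left(330 - -246 \right)} + F} 0 = \frac{1}{2 \left(330 - -246\right) + 47153} \cdot 0 = \frac{1}{2 \left(330 + \left(-137 + 383\right)\right) + 47153} \cdot 0 = \frac{1}{2 \left(330 + 246\right) + 47153} \cdot 0 = \frac{1}{2 \cdot 576 + 47153} \cdot 0 = \frac{1}{1152 + 47153} \cdot 0 = \frac{1}{48305} \cdot 0 = 0$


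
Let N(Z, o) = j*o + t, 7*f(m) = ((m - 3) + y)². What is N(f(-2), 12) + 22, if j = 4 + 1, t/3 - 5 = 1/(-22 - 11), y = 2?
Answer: 1066/11 ≈ 96.909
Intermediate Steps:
f(m) = (-1 + m)²/7 (f(m) = ((m - 3) + 2)²/7 = ((-3 + m) + 2)²/7 = (-1 + m)²/7)
t = 164/11 (t = 15 + 3/(-22 - 11) = 15 + 3/(-33) = 15 + 3*(-1/33) = 15 - 1/11 = 164/11 ≈ 14.909)
j = 5
N(Z, o) = 164/11 + 5*o (N(Z, o) = 5*o + 164/11 = 164/11 + 5*o)
N(f(-2), 12) + 22 = (164/11 + 5*12) + 22 = (164/11 + 60) + 22 = 824/11 + 22 = 1066/11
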